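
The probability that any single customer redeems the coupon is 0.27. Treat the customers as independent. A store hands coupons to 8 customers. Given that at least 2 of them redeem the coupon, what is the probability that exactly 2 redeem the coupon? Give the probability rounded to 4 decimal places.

0.4538

X ~ Binomial(8, 0.27). Want P(X=2 | X≥2) = P(X=2) / P(X≥2).
P(X=2) = C(8,2)·0.27^2·0.73^6 = 0.308903
P(X≥2) = 1 − 0.080646 − 0.238624 = 0.680730
Ratio = 0.308903 / 0.680730 = 0.453782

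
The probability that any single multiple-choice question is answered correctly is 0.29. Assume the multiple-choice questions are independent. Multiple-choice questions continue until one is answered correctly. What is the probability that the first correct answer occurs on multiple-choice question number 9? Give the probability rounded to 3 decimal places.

0.019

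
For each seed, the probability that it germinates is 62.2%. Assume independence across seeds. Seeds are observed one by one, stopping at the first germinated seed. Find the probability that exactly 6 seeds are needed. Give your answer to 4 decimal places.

0.0048

Geometric (trials to first success), p = 0.622.
P(Y = 6) = (1−p)^5 · p = 0.0077172 · 0.622 = 0.004800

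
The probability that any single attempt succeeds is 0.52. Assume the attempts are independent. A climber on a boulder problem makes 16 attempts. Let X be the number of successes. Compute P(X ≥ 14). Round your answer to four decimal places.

X ~ Binomial(16, 0.52); P(X ≥ 14) = Σ C(16,k) p^k (1−p)^(16−k) over k:
  k=14: C(16,14)·0.52^14·0.48^2 = 0.002922
  k=15: C(16,15)·0.52^15·0.48^1 = 0.000422
  k=16: C(16,16)·0.52^16·0.48^0 = 0.000029
Total = 0.003373

0.0034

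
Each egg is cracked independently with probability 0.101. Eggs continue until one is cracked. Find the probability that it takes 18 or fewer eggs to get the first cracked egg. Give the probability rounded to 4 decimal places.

0.8529

Y = number of eggs to the first success; geometric, p = 0.101.
P(Y ≤ 18) = 1 − (1−p)^18 = 1 − 0.147121 = 0.852879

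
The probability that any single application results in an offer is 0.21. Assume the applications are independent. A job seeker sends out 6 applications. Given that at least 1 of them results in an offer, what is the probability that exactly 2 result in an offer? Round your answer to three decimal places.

0.340

X ~ Binomial(6, 0.21). Want P(X=2 | X≥1) = P(X=2) / P(X≥1).
P(X=2) = C(6,2)·0.21^2·0.79^4 = 0.25765
P(X≥1) = 1 − 0.24309 = 0.75691
Ratio = 0.25765 / 0.75691 = 0.34040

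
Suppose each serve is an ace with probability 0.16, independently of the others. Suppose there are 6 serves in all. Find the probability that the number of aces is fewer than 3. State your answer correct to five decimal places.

X ~ Binomial(6, 0.16); P(X ≤ 2) = Σ C(6,k) p^k (1−p)^(6−k) over k:
  k=0: C(6,0)·0.16^0·0.84^6 = 0.3512980
  k=1: C(6,1)·0.16^1·0.84^5 = 0.4014835
  k=2: C(6,2)·0.16^2·0.84^4 = 0.1911826
Total = 0.9439641

0.94396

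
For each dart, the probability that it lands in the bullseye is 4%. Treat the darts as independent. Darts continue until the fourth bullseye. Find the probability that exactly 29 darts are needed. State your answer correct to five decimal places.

0.00302

Y = trial on which the fourth success occurs; negative binomial, r=4, p=0.04.
P(Y=29) = C(28,3) · p^4 · (1−p)^25
= 3276 · 2.56e-06 · 0.3604 = 0.0030225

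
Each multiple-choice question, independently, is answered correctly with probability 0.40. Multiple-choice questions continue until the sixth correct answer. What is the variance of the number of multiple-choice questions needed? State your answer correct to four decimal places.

Y = total multiple-choice questions until the sixth success; negative binomial with r=6, p=0.40.
Var(Y) = r(1−p)/p² = 6·0.60 / 0.40² = 22.500000

22.5000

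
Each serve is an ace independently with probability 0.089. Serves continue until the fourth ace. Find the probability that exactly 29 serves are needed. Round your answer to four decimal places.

Y = trial on which the fourth success occurs; negative binomial, r=4, p=0.089.
P(Y=29) = C(28,3) · p^4 · (1−p)^25
= 3276 · 6.2742e-05 · 0.097266 = 0.019992

0.0200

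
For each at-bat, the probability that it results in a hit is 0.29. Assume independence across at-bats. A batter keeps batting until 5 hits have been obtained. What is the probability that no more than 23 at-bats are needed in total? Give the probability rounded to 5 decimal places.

0.84081

Finishing within 23 at-bats ⇔ at least 5 successes in the first 23. With X ~ Binomial(23, 0.29), P(Y ≤ 23) = 1 − P(X ≤ 4).
  k=0: C(23,0)·0.29^0·0.71^23 = 0.0003793
  k=1: C(23,1)·0.29^1·0.71^22 = 0.0035629
  k=2: C(23,2)·0.29^2·0.71^21 = 0.0160082
  k=3: C(23,3)·0.29^3·0.71^20 = 0.0457699
  k=4: C(23,4)·0.29^4·0.71^19 = 0.0934736
1 − 0.1591939 = 0.8408061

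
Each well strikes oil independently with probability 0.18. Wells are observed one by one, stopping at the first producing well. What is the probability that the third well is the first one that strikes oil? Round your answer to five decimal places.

0.12103

Geometric (trials to first success), p = 0.18.
P(Y = 3) = (1−p)^2 · p = 0.6724 · 0.18 = 0.1210320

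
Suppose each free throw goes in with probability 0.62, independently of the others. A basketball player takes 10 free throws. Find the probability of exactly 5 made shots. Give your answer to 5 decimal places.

X ~ Binomial(n=10, p=0.62).
P(X=5) = C(10,5) · p^5 · (1−p)^5
= 252 · 0.091613 · 0.0079235 = 0.1829266

0.18293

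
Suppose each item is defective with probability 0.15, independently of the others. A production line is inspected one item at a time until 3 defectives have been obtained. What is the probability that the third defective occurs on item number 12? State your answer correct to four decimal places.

Y = trial on which the third success occurs; negative binomial, r=3, p=0.15.
P(Y=12) = C(11,2) · p^3 · (1−p)^9
= 55 · 0.003375 · 0.23162 = 0.042994

0.0430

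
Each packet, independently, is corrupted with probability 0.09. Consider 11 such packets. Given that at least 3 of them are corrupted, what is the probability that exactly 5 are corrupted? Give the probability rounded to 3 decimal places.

X ~ Binomial(11, 0.09). Want P(X=5 | X≥3) = P(X=5) / P(X≥3).
P(X=5) = C(11,5)·0.09^5·0.91^6 = 0.00155
P(X≥3) = 1 − 0.35437 − 0.38552 − 0.19064 = 0.06947
Ratio = 0.00155 / 0.06947 = 0.02230

0.022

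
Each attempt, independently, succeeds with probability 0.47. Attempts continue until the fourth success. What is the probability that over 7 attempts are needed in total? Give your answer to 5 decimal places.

Needing more than 7 attempts ⇔ fewer than 4 successes in the first 7. With X ~ Binomial(7, 0.47), P(Y > 7) = P(X ≤ 3).
  k=0: C(7,0)·0.47^0·0.53^7 = 0.0117471
  k=1: C(7,1)·0.47^1·0.53^6 = 0.0729207
  k=2: C(7,2)·0.47^2·0.53^5 = 0.1939967
  k=3: C(7,3)·0.47^3·0.53^4 = 0.2867247
P(X ≤ 3) = 0.5653893

0.56539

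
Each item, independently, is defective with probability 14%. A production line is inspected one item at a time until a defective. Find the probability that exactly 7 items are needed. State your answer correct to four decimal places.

0.0566

Geometric (trials to first success), p = 0.14.
P(Y = 7) = (1−p)^6 · p = 0.40457 · 0.14 = 0.056639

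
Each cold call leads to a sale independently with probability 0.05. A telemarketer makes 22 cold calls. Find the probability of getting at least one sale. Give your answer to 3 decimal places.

P(at least one) = 1 − P(none) = 1 − (1 − 0.05)^22
= 1 − 0.32353 = 0.67647

0.676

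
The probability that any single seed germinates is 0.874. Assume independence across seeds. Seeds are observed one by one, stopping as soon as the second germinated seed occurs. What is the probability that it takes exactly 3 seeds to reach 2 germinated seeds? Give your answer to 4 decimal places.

Y = trial on which the second success occurs; negative binomial, r=2, p=0.874.
P(Y=3) = C(2,1) · p^2 · (1−p)^1
= 2 · 0.76388 · 0.126 = 0.192497

0.1925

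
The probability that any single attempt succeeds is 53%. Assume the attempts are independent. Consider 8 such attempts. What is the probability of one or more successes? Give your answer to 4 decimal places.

0.9976

P(at least one) = 1 − P(none) = 1 − (1 − 0.53)^8
= 1 − 0.002381 = 0.997619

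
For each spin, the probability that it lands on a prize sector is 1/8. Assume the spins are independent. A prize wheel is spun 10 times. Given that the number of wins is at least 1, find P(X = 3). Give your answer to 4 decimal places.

X ~ Binomial(10, 0.125). Want P(X=3 | X≥1) = P(X=3) / P(X≥1).
P(X=3) = C(10,3)·0.125^3·0.875^7 = 0.092038
P(X≥1) = 1 − 0.263076 = 0.736924
Ratio = 0.092038 / 0.736924 = 0.124895

0.1249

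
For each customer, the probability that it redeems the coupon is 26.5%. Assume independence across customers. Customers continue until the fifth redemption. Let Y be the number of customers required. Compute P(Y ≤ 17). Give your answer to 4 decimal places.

Finishing within 17 customers ⇔ at least 5 successes in the first 17. With X ~ Binomial(17, 0.265), P(Y ≤ 17) = 1 − P(X ≤ 4).
  k=0: C(17,0)·0.265^0·0.735^17 = 0.005332
  k=1: C(17,1)·0.265^1·0.735^16 = 0.032681
  k=2: C(17,2)·0.265^2·0.735^15 = 0.094263
  k=3: C(17,3)·0.265^3·0.735^14 = 0.169930
  k=4: C(17,4)·0.265^4·0.735^13 = 0.214435
1 − 0.516640 = 0.483360

0.4834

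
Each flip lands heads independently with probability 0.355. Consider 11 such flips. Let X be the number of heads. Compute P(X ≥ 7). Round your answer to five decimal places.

X ~ Binomial(11, 0.355); P(X ≥ 7) = Σ C(11,k) p^k (1−p)^(11−k) over k:
  k=7: C(11,7)·0.355^7·0.645^4 = 0.0405837
  k=8: C(11,8)·0.355^8·0.645^3 = 0.0111684
  k=9: C(11,9)·0.355^9·0.645^2 = 0.0020490
  k=10: C(11,10)·0.355^10·0.645^1 = 0.0002255
  k=11: C(11,11)·0.355^11·0.645^0 = 0.0000113
Total = 0.0540378

0.05404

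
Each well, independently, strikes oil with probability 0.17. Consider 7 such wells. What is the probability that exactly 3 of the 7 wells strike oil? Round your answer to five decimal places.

0.08161

X ~ Binomial(n=7, p=0.17).
P(X=3) = C(7,3) · p^3 · (1−p)^4
= 35 · 0.004913 · 0.47458 = 0.0816070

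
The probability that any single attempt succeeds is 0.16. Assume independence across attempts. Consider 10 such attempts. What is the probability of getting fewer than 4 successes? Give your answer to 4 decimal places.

X ~ Binomial(10, 0.16); P(X ≤ 3) = Σ C(10,k) p^k (1−p)^(10−k) over k:
  k=0: C(10,0)·0.16^0·0.84^10 = 0.174901
  k=1: C(10,1)·0.16^1·0.84^9 = 0.333145
  k=2: C(10,2)·0.16^2·0.84^8 = 0.285553
  k=3: C(10,3)·0.16^3·0.84^7 = 0.145043
Total = 0.938642

0.9386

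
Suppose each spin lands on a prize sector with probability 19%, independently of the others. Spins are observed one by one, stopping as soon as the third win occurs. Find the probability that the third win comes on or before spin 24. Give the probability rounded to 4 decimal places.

Finishing within 24 spins ⇔ at least 3 successes in the first 24. With X ~ Binomial(24, 0.19), P(Y ≤ 24) = 1 − P(X ≤ 2).
  k=0: C(24,0)·0.19^0·0.81^24 = 0.006363
  k=1: C(24,1)·0.19^1·0.81^23 = 0.035820
  k=2: C(24,2)·0.19^2·0.81^22 = 0.096624
1 − 0.138807 = 0.861193

0.8612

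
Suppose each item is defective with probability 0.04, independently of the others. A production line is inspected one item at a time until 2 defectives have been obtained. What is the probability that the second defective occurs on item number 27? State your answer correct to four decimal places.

0.0150

Y = trial on which the second success occurs; negative binomial, r=2, p=0.04.
P(Y=27) = C(26,1) · p^2 · (1−p)^25
= 26 · 0.0016 · 0.3604 = 0.014993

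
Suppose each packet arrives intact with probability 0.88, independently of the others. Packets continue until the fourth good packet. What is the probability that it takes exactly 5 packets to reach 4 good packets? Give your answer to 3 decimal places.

Y = trial on which the fourth success occurs; negative binomial, r=4, p=0.88.
P(Y=5) = C(4,3) · p^4 · (1−p)^1
= 4 · 0.5997 · 0.12 = 0.28785

0.288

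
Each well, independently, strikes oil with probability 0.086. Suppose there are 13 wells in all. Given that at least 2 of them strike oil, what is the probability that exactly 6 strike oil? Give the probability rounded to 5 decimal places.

0.00120

X ~ Binomial(13, 0.086). Want P(X=6 | X≥2) = P(X=6) / P(X≥2).
P(X=6) = C(13,6)·0.086^6·0.914^7 = 0.0003699
P(X≥2) = 1 − 0.3106709 − 0.3800110 = 0.3093181
Ratio = 0.0003699 / 0.3093181 = 0.0011960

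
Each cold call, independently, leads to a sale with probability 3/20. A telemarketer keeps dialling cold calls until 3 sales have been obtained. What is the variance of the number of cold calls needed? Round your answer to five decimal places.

113.33333

Y = total cold calls until the third success; negative binomial with r=3, p=0.15.
Var(Y) = r(1−p)/p² = 3·0.85 / 0.15² = 113.3333333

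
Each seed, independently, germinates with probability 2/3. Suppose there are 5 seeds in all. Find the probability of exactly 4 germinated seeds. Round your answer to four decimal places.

X ~ Binomial(n=5, p=0.666667).
P(X=4) = C(5,4) · p^4 · (1−p)^1
= 5 · 0.19753 · 0.33333 = 0.329218

0.3292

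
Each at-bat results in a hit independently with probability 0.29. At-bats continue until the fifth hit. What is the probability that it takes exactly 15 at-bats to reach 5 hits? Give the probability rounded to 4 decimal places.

0.0668

Y = trial on which the fifth success occurs; negative binomial, r=5, p=0.29.
P(Y=15) = C(14,4) · p^5 · (1−p)^10
= 1001 · 0.0020511 · 0.032552 = 0.066836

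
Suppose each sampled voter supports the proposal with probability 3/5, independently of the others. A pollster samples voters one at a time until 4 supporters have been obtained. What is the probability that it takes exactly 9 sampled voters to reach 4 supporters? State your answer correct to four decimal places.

0.0743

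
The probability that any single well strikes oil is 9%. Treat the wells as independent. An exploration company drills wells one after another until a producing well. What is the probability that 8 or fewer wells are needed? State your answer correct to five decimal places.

0.52975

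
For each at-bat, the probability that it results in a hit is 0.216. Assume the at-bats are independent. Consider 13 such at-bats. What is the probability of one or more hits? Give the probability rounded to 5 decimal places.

0.95772

P(at least one) = 1 − P(none) = 1 − (1 − 0.216)^13
= 1 − 0.0422775 = 0.9577225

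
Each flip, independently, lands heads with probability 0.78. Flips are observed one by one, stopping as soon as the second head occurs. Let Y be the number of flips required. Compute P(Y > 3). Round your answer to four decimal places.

0.1239

Needing more than 3 flips ⇔ fewer than 2 successes in the first 3. With X ~ Binomial(3, 0.78), P(Y > 3) = P(X ≤ 1).
  k=0: C(3,0)·0.78^0·0.22^3 = 0.010648
  k=1: C(3,1)·0.78^1·0.22^2 = 0.113256
P(X ≤ 1) = 0.123904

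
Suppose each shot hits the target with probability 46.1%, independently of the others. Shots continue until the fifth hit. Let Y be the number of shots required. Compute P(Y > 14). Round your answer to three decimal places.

0.147

Needing more than 14 shots ⇔ fewer than 5 successes in the first 14. With X ~ Binomial(14, 0.461), P(Y > 14) = P(X ≤ 4).
  k=0: C(14,0)·0.461^0·0.539^14 = 0.00017
  k=1: C(14,1)·0.461^1·0.539^13 = 0.00209
  k=2: C(14,2)·0.461^2·0.539^12 = 0.01163
  k=3: C(14,3)·0.461^3·0.539^11 = 0.03978
  k=4: C(14,4)·0.461^4·0.539^10 = 0.09357
P(X ≤ 4) = 0.14724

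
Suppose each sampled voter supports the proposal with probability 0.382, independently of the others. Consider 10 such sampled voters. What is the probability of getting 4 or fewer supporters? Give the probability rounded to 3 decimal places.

0.677

X ~ Binomial(10, 0.382); P(X ≤ 4) = Σ C(10,k) p^k (1−p)^(10−k) over k:
  k=0: C(10,0)·0.382^0·0.618^10 = 0.00813
  k=1: C(10,1)·0.382^1·0.618^9 = 0.05023
  k=2: C(10,2)·0.382^2·0.618^8 = 0.13972
  k=3: C(10,3)·0.382^3·0.618^7 = 0.23030
  k=4: C(10,4)·0.382^4·0.618^6 = 0.24912
Total = 0.67749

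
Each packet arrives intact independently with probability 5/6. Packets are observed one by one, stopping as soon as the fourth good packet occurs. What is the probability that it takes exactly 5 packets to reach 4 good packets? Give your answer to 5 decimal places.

Y = trial on which the fourth success occurs; negative binomial, r=4, p=0.833333.
P(Y=5) = C(4,3) · p^4 · (1−p)^1
= 4 · 0.48225 · 0.16667 = 0.3215021

0.32150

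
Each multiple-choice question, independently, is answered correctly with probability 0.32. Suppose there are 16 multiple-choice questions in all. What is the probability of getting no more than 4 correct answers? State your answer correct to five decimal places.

0.38188

X ~ Binomial(16, 0.32); P(X ≤ 4) = Σ C(16,k) p^k (1−p)^(16−k) over k:
  k=0: C(16,0)·0.32^0·0.68^16 = 0.0020900
  k=1: C(16,1)·0.32^1·0.68^15 = 0.0157363
  k=2: C(16,2)·0.32^2·0.68^14 = 0.0555400
  k=3: C(16,3)·0.32^3·0.68^13 = 0.1219702
  k=4: C(16,4)·0.32^4·0.68^12 = 0.1865427
Total = 0.3818793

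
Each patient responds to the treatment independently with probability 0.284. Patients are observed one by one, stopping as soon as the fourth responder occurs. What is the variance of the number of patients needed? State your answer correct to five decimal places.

35.50883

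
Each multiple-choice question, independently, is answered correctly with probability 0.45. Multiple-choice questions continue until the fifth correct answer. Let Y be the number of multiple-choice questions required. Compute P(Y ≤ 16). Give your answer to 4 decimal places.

0.9147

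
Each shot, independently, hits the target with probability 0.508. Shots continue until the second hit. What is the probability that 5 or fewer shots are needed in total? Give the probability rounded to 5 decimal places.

Finishing within 5 shots ⇔ at least 2 successes in the first 5. With X ~ Binomial(5, 0.508), P(Y ≤ 5) = 1 − P(X ≤ 1).
  k=0: C(5,0)·0.508^0·0.492^5 = 0.0288287
  k=1: C(5,1)·0.508^1·0.492^4 = 0.1488312
1 − 0.1776600 = 0.8223400

0.82234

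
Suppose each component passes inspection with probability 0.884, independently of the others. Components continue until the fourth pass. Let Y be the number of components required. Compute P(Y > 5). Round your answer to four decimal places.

0.1060

Needing more than 5 components ⇔ fewer than 4 successes in the first 5. With X ~ Binomial(5, 0.884), P(Y > 5) = P(X ≤ 3).
  k=0: C(5,0)·0.884^0·0.116^5 = 0.000021
  k=1: C(5,1)·0.884^1·0.116^4 = 0.000800
  k=2: C(5,2)·0.884^2·0.116^3 = 0.012198
  k=3: C(5,3)·0.884^3·0.116^2 = 0.092955
P(X ≤ 3) = 0.105974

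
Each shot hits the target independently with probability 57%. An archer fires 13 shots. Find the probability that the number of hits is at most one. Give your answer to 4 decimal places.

0.0003

X ~ Binomial(13, 0.57); P(X ≤ 1) = Σ C(13,k) p^k (1−p)^(13−k) over k:
  k=0: C(13,0)·0.57^0·0.43^13 = 0.000017
  k=1: C(13,1)·0.57^1·0.43^12 = 0.000296
Total = 0.000313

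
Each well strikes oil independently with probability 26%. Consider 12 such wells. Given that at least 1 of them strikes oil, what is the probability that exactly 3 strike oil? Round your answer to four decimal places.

0.2644

X ~ Binomial(12, 0.26). Want P(X=3 | X≥1) = P(X=3) / P(X≥1).
P(X=3) = C(12,3)·0.26^3·0.74^9 = 0.257293
P(X≥1) = 1 − 0.026964 = 0.973036
Ratio = 0.257293 / 0.973036 = 0.264423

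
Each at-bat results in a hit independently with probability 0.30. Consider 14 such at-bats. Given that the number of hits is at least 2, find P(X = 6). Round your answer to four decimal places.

X ~ Binomial(14, 0.30). Want P(X=6 | X≥2) = P(X=6) / P(X≥2).
P(X=6) = C(14,6)·0.30^6·0.70^8 = 0.126202
P(X≥2) = 1 − 0.006782 − 0.040693 = 0.952524
Ratio = 0.126202 / 0.952524 = 0.132492

0.1325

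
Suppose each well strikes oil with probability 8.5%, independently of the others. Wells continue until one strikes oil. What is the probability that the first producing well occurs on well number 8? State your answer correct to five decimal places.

Geometric (trials to first success), p = 0.085.
P(Y = 8) = (1−p)^7 · p = 0.53697 · 0.085 = 0.0456422

0.04564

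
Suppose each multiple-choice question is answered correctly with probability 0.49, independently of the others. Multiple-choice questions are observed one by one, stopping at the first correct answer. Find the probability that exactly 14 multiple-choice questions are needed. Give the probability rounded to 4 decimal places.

0.0001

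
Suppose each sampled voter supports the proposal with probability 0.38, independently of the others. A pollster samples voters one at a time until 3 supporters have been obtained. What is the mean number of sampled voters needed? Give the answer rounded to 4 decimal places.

Y = total sampled voters until the third success; negative binomial with r=3, p=0.38.
E[Y] = r / p = 3 / 0.38 = 7.894737

7.8947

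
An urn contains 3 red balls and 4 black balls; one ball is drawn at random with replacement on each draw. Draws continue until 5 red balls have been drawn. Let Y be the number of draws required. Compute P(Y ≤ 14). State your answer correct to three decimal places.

0.789

Finishing within 14 draws ⇔ at least 5 successes in the first 14. With X ~ Binomial(14, 0.428571), P(Y ≤ 14) = 1 − P(X ≤ 4).
  k=0: C(14,0)·0.428571^0·0.571429^14 = 0.00040
  k=1: C(14,1)·0.428571^1·0.571429^13 = 0.00416
  k=2: C(14,2)·0.428571^2·0.571429^12 = 0.02026
  k=3: C(14,3)·0.428571^3·0.571429^11 = 0.06078
  k=4: C(14,4)·0.428571^4·0.571429^10 = 0.12536
1 − 0.21095 = 0.78905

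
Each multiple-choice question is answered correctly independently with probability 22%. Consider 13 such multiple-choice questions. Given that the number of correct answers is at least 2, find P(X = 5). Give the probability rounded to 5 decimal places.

0.11145

X ~ Binomial(13, 0.22). Want P(X=5 | X≥2) = P(X=5) / P(X≥2).
P(X=5) = C(13,5)·0.22^5·0.78^8 = 0.0908759
P(X≥2) = 1 − 0.0395576 − 0.1450445 = 0.8153979
Ratio = 0.0908759 / 0.8153979 = 0.1114498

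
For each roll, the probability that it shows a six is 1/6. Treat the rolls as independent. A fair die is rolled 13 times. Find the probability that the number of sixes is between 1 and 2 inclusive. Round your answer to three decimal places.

0.535

X ~ Binomial(13, 0.166667); P(1 ≤ X ≤ 2) = Σ C(13,k) p^k (1−p)^(13−k) over k:
  k=1: C(13,1)·0.166667^1·0.833333^12 = 0.24301
  k=2: C(13,2)·0.166667^2·0.833333^11 = 0.29161
Total = 0.53461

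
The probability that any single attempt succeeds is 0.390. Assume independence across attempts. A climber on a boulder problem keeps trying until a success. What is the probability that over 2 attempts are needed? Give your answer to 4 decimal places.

Y = number of attempts to the first success; geometric, p = 0.39.
P(Y > 2) = P(first 2 all fail) = (1−p)^2 = 0.372100

0.3721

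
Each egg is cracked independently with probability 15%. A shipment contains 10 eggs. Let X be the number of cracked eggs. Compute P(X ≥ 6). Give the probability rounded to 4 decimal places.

0.0014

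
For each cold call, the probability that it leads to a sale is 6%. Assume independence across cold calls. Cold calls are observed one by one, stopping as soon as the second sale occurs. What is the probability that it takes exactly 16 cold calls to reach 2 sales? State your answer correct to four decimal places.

Y = trial on which the second success occurs; negative binomial, r=2, p=0.06.
P(Y=16) = C(15,1) · p^2 · (1−p)^14
= 15 · 0.0036 · 0.42052 = 0.022708

0.0227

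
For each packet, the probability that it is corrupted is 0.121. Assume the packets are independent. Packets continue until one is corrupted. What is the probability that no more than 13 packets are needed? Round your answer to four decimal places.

0.8130

Y = number of packets to the first success; geometric, p = 0.121.
P(Y ≤ 13) = 1 − (1−p)^13 = 1 − 0.187006 = 0.812994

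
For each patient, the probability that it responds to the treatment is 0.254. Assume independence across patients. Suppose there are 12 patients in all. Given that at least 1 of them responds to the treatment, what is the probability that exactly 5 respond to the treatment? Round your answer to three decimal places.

X ~ Binomial(12, 0.254). Want P(X=5 | X≥1) = P(X=5) / P(X≥1).
P(X=5) = C(12,5)·0.254^5·0.746^7 = 0.10766
P(X≥1) = 1 − 0.02971 = 0.97029
Ratio = 0.10766 / 0.97029 = 0.11096

0.111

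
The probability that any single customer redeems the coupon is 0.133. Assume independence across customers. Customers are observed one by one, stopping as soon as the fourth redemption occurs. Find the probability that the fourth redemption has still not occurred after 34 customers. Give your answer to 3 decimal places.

0.320

Needing more than 34 customers ⇔ fewer than 4 successes in the first 34. With X ~ Binomial(34, 0.133), P(Y > 34) = P(X ≤ 3).
  k=0: C(34,0)·0.133^0·0.867^34 = 0.00781
  k=1: C(34,1)·0.133^1·0.867^33 = 0.04073
  k=2: C(34,2)·0.133^2·0.867^32 = 0.10310
  k=3: C(34,3)·0.133^3·0.867^31 = 0.16871
P(X ≤ 3) = 0.32036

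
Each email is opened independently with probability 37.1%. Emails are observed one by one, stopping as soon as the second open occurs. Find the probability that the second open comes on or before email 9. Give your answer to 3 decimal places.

0.903

Finishing within 9 emails ⇔ at least 2 successes in the first 9. With X ~ Binomial(9, 0.371), P(Y ≤ 9) = 1 − P(X ≤ 1).
  k=0: C(9,0)·0.371^0·0.629^9 = 0.01541
  k=1: C(9,1)·0.371^1·0.629^8 = 0.08181
1 − 0.09722 = 0.90278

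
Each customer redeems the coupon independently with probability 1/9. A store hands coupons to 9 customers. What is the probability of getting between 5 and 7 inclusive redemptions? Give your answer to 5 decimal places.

0.00145

X ~ Binomial(9, 0.111111); P(5 ≤ X ≤ 7) = Σ C(9,k) p^k (1−p)^(9−k) over k:
  k=5: C(9,5)·0.111111^5·0.888889^4 = 0.0013321
  k=6: C(9,6)·0.111111^6·0.888889^3 = 0.0001110
  k=7: C(9,7)·0.111111^7·0.888889^2 = 0.0000059
Total = 0.0014491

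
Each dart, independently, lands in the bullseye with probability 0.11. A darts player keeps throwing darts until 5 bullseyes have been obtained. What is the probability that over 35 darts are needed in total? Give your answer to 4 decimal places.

0.6601

Needing more than 35 darts ⇔ fewer than 5 successes in the first 35. With X ~ Binomial(35, 0.11), P(Y > 35) = P(X ≤ 4).
  k=0: C(35,0)·0.11^0·0.89^35 = 0.016930
  k=1: C(35,1)·0.11^1·0.89^34 = 0.073235
  k=2: C(35,2)·0.11^2·0.89^33 = 0.153877
  k=3: C(35,3)·0.11^3·0.89^32 = 0.209203
  k=4: C(35,4)·0.11^4·0.89^31 = 0.206852
P(X ≤ 4) = 0.660097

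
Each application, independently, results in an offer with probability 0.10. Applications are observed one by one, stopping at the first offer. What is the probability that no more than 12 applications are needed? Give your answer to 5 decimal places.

0.71757

Y = number of applications to the first success; geometric, p = 0.10.
P(Y ≤ 12) = 1 − (1−p)^12 = 1 − 0.2824295 = 0.7175705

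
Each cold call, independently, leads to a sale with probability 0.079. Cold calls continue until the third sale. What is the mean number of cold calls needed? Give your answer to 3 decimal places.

37.975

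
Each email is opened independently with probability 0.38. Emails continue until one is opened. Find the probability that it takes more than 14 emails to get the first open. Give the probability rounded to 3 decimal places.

0.001

Y = number of emails to the first success; geometric, p = 0.38.
P(Y > 14) = P(first 14 all fail) = (1−p)^14 = 0.00124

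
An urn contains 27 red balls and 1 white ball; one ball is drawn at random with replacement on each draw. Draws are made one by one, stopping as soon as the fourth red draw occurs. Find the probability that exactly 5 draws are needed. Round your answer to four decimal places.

0.1235

Y = trial on which the fourth success occurs; negative binomial, r=4, p=0.964286.
P(Y=5) = C(4,3) · p^4 · (1−p)^1
= 4 · 0.86462 · 0.035714 = 0.123516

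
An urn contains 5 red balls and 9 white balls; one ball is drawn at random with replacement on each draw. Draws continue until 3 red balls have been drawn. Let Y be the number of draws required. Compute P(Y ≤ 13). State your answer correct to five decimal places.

Finishing within 13 draws ⇔ at least 3 successes in the first 13. With X ~ Binomial(13, 0.357143), P(Y ≤ 13) = 1 − P(X ≤ 2).
  k=0: C(13,0)·0.357143^0·0.642857^13 = 0.0032025
  k=1: C(13,1)·0.357143^1·0.642857^12 = 0.0231291
  k=2: C(13,2)·0.357143^2·0.642857^11 = 0.0770970
1 − 0.1034287 = 0.8965713

0.89657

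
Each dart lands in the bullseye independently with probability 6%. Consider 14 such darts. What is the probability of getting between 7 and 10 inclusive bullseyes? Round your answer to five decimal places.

0.00001

X ~ Binomial(14, 0.06); P(7 ≤ X ≤ 10) = Σ C(14,k) p^k (1−p)^(14−k) over k:
  k=7: C(14,7)·0.06^7·0.94^7 = 0.0000062
  k=8: C(14,8)·0.06^8·0.94^6 = 0.0000003
  k=9: C(14,9)·0.06^9·0.94^5 = 0.0000000
  k=10: C(14,10)·0.06^10·0.94^4 = 0.0000000
Total = 0.0000066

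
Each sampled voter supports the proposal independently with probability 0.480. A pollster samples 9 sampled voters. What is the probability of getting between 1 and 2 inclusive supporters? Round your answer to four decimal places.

X ~ Binomial(9, 0.48); P(1 ≤ X ≤ 2) = Σ C(9,k) p^k (1−p)^(9−k) over k:
  k=1: C(9,1)·0.48^1·0.52^8 = 0.023095
  k=2: C(9,2)·0.48^2·0.52^7 = 0.085272
Total = 0.108367

0.1084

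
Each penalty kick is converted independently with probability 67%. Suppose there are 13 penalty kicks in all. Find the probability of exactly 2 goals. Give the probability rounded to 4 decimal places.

X ~ Binomial(n=13, p=0.67).
P(X=2) = C(13,2) · p^2 · (1−p)^11
= 78 · 0.4489 · 5.0542e-06 = 0.000177

0.0002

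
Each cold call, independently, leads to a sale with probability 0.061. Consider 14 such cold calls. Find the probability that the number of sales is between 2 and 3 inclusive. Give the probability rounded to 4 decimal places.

0.2005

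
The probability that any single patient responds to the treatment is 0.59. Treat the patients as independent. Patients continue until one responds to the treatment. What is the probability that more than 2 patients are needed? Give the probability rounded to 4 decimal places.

Y = number of patients to the first success; geometric, p = 0.59.
P(Y > 2) = P(first 2 all fail) = (1−p)^2 = 0.168100

0.1681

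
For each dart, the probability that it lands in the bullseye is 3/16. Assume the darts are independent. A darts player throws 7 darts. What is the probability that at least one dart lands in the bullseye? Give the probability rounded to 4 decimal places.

P(at least one) = 1 − P(none) = 1 − (1 − 0.1875)^7
= 1 − 0.233756 = 0.766244

0.7662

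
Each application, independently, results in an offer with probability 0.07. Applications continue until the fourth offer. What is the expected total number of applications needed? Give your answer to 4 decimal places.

Y = total applications until the fourth success; negative binomial with r=4, p=0.07.
E[Y] = r / p = 4 / 0.07 = 57.142857

57.1429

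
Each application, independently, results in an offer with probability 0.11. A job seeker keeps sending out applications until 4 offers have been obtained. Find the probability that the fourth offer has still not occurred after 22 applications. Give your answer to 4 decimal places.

Needing more than 22 applications ⇔ fewer than 4 successes in the first 22. With X ~ Binomial(22, 0.11), P(Y > 22) = P(X ≤ 3).
  k=0: C(22,0)·0.11^0·0.89^22 = 0.077016
  k=1: C(22,1)·0.11^1·0.89^21 = 0.209414
  k=2: C(22,2)·0.11^2·0.89^20 = 0.271767
  k=3: C(22,3)·0.11^3·0.89^19 = 0.223928
P(X ≤ 3) = 0.782125

0.7821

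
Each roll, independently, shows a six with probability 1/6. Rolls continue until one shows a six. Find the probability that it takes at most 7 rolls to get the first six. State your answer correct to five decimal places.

Y = number of rolls to the first success; geometric, p = 0.166667.
P(Y ≤ 7) = 1 − (1−p)^7 = 1 − 0.2790816 = 0.7209184

0.72092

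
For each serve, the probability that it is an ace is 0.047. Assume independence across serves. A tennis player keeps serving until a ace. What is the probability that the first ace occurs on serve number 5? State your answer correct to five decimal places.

Geometric (trials to first success), p = 0.047.
P(Y = 5) = (1−p)^4 · p = 0.82484 · 0.047 = 0.0387676

0.03877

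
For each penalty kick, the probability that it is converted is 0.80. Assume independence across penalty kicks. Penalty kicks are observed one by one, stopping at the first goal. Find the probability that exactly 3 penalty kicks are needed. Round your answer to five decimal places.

Geometric (trials to first success), p = 0.80.
P(Y = 3) = (1−p)^2 · p = 0.04 · 0.80 = 0.0320000

0.03200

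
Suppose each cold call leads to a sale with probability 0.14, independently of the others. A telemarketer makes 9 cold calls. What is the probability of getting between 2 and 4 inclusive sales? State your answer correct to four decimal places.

X ~ Binomial(9, 0.14); P(2 ≤ X ≤ 4) = Σ C(9,k) p^k (1−p)^(9−k) over k:
  k=2: C(9,2)·0.14^2·0.86^7 = 0.245498
  k=3: C(9,3)·0.14^3·0.86^6 = 0.093251
  k=4: C(9,4)·0.14^4·0.86^5 = 0.022771
Total = 0.361520

0.3615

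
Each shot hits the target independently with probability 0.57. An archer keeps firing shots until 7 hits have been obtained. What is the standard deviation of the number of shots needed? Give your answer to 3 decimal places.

3.044

Y = total shots until the seventh success; negative binomial with r=7, p=0.57.
SD(Y) = √[r(1−p)/p²] = √(9.26439) = 3.04375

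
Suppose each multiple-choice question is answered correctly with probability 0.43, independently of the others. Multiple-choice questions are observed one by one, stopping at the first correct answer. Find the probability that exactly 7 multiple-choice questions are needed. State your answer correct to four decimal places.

Geometric (trials to first success), p = 0.43.
P(Y = 7) = (1−p)^6 · p = 0.034296 · 0.43 = 0.014747

0.0147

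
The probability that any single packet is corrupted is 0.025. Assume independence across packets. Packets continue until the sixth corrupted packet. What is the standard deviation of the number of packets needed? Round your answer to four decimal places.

Y = total packets until the sixth success; negative binomial with r=6, p=0.025.
SD(Y) = √[r(1−p)/p²] = √(9360.000000) = 96.747093

96.7471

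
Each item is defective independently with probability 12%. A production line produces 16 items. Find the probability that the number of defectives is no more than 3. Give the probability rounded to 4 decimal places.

0.8838

X ~ Binomial(16, 0.12); P(X ≤ 3) = Σ C(16,k) p^k (1−p)^(16−k) over k:
  k=0: C(16,0)·0.12^0·0.88^16 = 0.129337
  k=1: C(16,1)·0.12^1·0.88^15 = 0.282190
  k=2: C(16,2)·0.12^2·0.88^14 = 0.288603
  k=3: C(16,3)·0.12^3·0.88^13 = 0.183657
Total = 0.883787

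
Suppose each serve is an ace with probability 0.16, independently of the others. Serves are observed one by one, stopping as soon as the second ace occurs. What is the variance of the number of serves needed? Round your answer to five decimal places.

65.62500

Y = total serves until the second success; negative binomial with r=2, p=0.16.
Var(Y) = r(1−p)/p² = 2·0.84 / 0.16² = 65.6250000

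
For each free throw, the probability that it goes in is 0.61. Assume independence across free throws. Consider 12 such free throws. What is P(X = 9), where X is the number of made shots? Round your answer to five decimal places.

X ~ Binomial(n=12, p=0.61).
P(X=9) = C(12,9) · p^9 · (1−p)^3
= 220 · 0.011694 · 0.059319 = 0.1526107

0.15261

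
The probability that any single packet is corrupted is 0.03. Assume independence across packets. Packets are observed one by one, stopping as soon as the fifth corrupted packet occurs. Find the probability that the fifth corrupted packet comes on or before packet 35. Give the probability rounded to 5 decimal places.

0.00372

Finishing within 35 packets ⇔ at least 5 successes in the first 35. With X ~ Binomial(35, 0.03), P(Y ≤ 35) = 1 − P(X ≤ 4).
  k=0: C(35,0)·0.03^0·0.97^35 = 0.3443584
  k=1: C(35,1)·0.03^1·0.97^34 = 0.3727591
  k=2: C(35,2)·0.03^2·0.97^33 = 0.1959867
  k=3: C(35,3)·0.03^3·0.97^32 = 0.0666759
  k=4: C(35,4)·0.03^4·0.97^31 = 0.0164971
1 − 0.9962773 = 0.0037227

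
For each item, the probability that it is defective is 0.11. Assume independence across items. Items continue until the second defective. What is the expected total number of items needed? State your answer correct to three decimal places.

18.182

Y = total items until the second success; negative binomial with r=2, p=0.11.
E[Y] = r / p = 2 / 0.11 = 18.18182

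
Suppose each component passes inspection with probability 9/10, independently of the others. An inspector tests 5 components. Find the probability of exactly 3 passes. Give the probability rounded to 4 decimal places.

0.0729

X ~ Binomial(n=5, p=0.90).
P(X=3) = C(5,3) · p^3 · (1−p)^2
= 10 · 0.729 · 0.01 = 0.072900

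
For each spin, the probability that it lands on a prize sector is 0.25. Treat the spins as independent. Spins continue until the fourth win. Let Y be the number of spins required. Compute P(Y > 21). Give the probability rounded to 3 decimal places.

0.192

Needing more than 21 spins ⇔ fewer than 4 successes in the first 21. With X ~ Binomial(21, 0.25), P(Y > 21) = P(X ≤ 3).
  k=0: C(21,0)·0.25^0·0.75^21 = 0.00238
  k=1: C(21,1)·0.25^1·0.75^20 = 0.01665
  k=2: C(21,2)·0.25^2·0.75^19 = 0.05550
  k=3: C(21,3)·0.25^3·0.75^18 = 0.11716
P(X ≤ 3) = 0.19168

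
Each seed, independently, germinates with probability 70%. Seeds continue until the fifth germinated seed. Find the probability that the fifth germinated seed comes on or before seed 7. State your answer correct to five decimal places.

Finishing within 7 seeds ⇔ at least 5 successes in the first 7. With X ~ Binomial(7, 0.70), P(Y ≤ 7) = 1 − P(X ≤ 4).
  k=0: C(7,0)·0.70^0·0.30^7 = 0.0002187
  k=1: C(7,1)·0.70^1·0.30^6 = 0.0035721
  k=2: C(7,2)·0.70^2·0.30^5 = 0.0250047
  k=3: C(7,3)·0.70^3·0.30^4 = 0.0972405
  k=4: C(7,4)·0.70^4·0.30^3 = 0.2268945
1 − 0.3529305 = 0.6470695

0.64707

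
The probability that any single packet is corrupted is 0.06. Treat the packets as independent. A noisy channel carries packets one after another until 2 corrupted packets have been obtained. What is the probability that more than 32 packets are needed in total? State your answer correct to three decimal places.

0.420

Needing more than 32 packets ⇔ fewer than 2 successes in the first 32. With X ~ Binomial(32, 0.06), P(Y > 32) = P(X ≤ 1).
  k=0: C(32,0)·0.06^0·0.94^32 = 0.13807
  k=1: C(32,1)·0.06^1·0.94^31 = 0.28201
P(X ≤ 1) = 0.42008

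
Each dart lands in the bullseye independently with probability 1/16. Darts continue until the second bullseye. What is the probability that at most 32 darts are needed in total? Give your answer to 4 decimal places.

Finishing within 32 darts ⇔ at least 2 successes in the first 32. With X ~ Binomial(32, 0.0625), P(Y ≤ 32) = 1 − P(X ≤ 1).
  k=0: C(32,0)·0.0625^0·0.9375^32 = 0.126789
  k=1: C(32,1)·0.0625^1·0.9375^31 = 0.270483
1 − 0.397272 = 0.602728

0.6027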